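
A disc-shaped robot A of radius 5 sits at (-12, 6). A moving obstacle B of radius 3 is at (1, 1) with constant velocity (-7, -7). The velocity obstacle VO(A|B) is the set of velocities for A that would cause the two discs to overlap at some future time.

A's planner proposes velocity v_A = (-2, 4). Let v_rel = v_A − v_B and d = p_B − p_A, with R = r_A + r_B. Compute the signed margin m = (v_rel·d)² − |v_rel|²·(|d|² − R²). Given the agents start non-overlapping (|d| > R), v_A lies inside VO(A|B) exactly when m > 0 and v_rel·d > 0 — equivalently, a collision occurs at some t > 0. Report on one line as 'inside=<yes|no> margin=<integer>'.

d = (13, -5),  |d|² = 194;  R = 5+3 = 8,  c = 194−8² = 130
v_rel = (5, 11),  |v_rel|² = 146;  v_rel·d = (5)·(13) + (11)·(-5) = 10
146·t² − 20·t + 130 = 0  ⇒  m = 10² − 146·130 = -18880
m = -18880 < 0,  v_rel·d = 10 > 0  ⇒  outside

inside=no margin=-18880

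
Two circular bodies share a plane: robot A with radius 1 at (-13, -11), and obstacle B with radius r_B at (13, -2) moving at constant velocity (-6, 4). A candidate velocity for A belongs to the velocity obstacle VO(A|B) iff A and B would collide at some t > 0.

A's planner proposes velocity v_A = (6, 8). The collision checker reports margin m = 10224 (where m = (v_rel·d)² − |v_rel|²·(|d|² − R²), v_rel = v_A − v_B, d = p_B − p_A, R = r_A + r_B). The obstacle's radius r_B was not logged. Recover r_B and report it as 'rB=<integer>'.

m = 10224
d = (26, 9);  v_rel = (12, 4),  |v_rel|² = 160
v_rel×d = (12)·(9) − (4)·(26) = 4
since m = R²·160 − 4²:  R² = (16 + 10224) / 160 = 64
R = √64 = 8  ⇒  r_B = 8 − 1 = 7

rB=7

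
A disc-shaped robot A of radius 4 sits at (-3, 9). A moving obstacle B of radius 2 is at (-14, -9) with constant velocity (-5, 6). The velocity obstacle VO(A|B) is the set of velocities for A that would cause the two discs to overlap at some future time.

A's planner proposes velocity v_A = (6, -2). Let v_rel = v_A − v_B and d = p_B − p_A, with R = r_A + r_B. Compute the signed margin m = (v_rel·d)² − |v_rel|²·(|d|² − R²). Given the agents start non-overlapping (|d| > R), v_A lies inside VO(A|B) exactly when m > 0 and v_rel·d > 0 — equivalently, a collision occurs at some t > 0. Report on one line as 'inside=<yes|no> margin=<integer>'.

d = (-11, -18),  |d|² = 445;  R = 4+2 = 6,  c = 445−6² = 409
v_rel = (11, -8),  |v_rel|² = 185;  v_rel·d = (11)·(-11) + (-8)·(-18) = 23
185·t² − 46·t + 409 = 0  ⇒  m = 23² − 185·409 = -75136
m = -75136 < 0,  v_rel·d = 23 > 0  ⇒  outside

inside=no margin=-75136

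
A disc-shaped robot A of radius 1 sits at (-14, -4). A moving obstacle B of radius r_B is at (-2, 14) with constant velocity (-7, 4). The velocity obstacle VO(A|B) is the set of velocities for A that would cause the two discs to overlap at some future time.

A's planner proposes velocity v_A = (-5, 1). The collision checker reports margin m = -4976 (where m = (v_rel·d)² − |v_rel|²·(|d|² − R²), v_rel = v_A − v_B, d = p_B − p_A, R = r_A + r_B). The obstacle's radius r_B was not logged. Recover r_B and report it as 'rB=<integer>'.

m = -4976
d = (12, 18);  v_rel = (2, -3),  |v_rel|² = 13
v_rel×d = (2)·(18) − (-3)·(12) = 72
since m = R²·13 − 72²:  R² = (5184 + -4976) / 13 = 16
R = √16 = 4  ⇒  r_B = 4 − 1 = 3

rB=3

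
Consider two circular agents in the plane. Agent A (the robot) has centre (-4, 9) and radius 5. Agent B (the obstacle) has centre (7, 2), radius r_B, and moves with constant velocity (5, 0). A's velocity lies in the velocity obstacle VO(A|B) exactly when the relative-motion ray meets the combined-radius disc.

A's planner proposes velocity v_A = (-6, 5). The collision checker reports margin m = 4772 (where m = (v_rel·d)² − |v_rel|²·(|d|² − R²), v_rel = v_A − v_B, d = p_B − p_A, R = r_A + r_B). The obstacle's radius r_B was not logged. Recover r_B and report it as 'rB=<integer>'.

m = 4772
d = (11, -7);  v_rel = (-11, 5),  |v_rel|² = 146
v_rel×d = (-11)·(-7) − (5)·(11) = 22
since m = R²·146 − 22²:  R² = (484 + 4772) / 146 = 36
R = √36 = 6  ⇒  r_B = 6 − 5 = 1

rB=1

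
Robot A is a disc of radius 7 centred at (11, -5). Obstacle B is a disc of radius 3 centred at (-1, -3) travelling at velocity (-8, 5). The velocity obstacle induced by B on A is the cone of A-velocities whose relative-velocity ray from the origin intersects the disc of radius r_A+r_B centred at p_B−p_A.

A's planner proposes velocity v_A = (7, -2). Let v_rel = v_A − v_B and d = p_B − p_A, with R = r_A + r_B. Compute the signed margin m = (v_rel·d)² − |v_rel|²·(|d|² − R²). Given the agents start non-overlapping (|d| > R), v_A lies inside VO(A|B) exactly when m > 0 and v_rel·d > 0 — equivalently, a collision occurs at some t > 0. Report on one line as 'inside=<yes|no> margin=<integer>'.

d = (-12, 2),  |d|² = 148;  R = 7+3 = 10,  c = 148−10² = 48
v_rel = (15, -7),  |v_rel|² = 274;  v_rel·d = (15)·(-12) + (-7)·(2) = -194
274·t² + 388·t + 48 = 0  ⇒  m = (-194)² − 274·48 = 24484
m = 24484 > 0,  v_rel·d = -194 < 0  ⇒  outside

inside=no margin=24484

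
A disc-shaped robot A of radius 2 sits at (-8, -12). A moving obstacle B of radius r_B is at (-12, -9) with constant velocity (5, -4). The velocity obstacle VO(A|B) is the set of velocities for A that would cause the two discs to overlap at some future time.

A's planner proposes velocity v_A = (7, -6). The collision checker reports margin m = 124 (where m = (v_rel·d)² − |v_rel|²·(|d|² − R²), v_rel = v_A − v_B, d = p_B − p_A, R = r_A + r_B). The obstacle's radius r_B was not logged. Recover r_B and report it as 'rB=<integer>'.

m = 124
d = (-4, 3);  v_rel = (2, -2),  |v_rel|² = 8
v_rel×d = (2)·(3) − (-2)·(-4) = -2
since m = R²·8 − (-2)²:  R² = (4 + 124) / 8 = 16
R = √16 = 4  ⇒  r_B = 4 − 2 = 2

rB=2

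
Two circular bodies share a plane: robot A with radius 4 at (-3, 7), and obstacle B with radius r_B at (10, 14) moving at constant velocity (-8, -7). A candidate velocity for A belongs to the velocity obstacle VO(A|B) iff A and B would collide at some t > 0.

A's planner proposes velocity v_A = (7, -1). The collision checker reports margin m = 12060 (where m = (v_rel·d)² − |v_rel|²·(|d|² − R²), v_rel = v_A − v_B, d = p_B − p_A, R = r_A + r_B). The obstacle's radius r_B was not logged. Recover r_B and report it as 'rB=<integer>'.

m = 12060
d = (13, 7);  v_rel = (15, 6),  |v_rel|² = 261
v_rel×d = (15)·(7) − (6)·(13) = 27
since m = R²·261 − 27²:  R² = (729 + 12060) / 261 = 49
R = √49 = 7  ⇒  r_B = 7 − 4 = 3

rB=3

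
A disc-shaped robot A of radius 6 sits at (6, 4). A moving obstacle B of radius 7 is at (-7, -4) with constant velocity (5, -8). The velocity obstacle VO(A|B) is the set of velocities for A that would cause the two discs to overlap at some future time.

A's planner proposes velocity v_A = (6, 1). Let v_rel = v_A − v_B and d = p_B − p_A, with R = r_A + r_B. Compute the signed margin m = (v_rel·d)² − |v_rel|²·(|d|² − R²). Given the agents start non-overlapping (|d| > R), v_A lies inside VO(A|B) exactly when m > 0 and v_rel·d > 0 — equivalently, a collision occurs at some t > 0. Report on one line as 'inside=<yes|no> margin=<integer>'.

d = (-13, -8),  |d|² = 233;  R = 6+7 = 13,  c = 233−13² = 64
v_rel = (1, 9),  |v_rel|² = 82;  v_rel·d = (1)·(-13) + (9)·(-8) = -85
82·t² + 170·t + 64 = 0  ⇒  m = (-85)² − 82·64 = 1977
m = 1977 > 0,  v_rel·d = -85 < 0  ⇒  outside

inside=no margin=1977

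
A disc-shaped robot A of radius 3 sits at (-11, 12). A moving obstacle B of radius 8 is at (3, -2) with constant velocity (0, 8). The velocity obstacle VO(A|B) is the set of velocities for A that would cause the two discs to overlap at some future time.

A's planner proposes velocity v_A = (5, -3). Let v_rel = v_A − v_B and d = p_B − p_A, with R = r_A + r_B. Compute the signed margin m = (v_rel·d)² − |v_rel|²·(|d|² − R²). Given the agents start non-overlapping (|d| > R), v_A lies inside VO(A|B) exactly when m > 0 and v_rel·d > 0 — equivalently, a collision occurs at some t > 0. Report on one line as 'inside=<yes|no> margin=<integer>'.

d = (14, -14),  |d|² = 392;  R = 3+8 = 11,  c = 392−11² = 271
v_rel = (5, -11),  |v_rel|² = 146;  v_rel·d = (5)·(14) + (-11)·(-14) = 224
146·t² − 448·t + 271 = 0  ⇒  m = 224² − 146·271 = 10610
m = 10610 > 0,  v_rel·d = 224 > 0  ⇒  inside

inside=yes margin=10610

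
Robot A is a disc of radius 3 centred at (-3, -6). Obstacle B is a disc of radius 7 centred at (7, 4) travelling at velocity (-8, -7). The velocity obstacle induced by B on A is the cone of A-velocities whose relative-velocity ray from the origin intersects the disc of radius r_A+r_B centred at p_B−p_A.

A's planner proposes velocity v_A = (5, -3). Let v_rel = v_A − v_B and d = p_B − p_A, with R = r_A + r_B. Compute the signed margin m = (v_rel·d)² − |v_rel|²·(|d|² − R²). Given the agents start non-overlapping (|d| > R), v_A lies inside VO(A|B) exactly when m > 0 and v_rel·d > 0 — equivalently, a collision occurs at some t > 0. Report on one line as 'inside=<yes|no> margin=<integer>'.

d = (10, 10),  |d|² = 200;  R = 3+7 = 10,  c = 200−10² = 100
v_rel = (13, 4),  |v_rel|² = 185;  v_rel·d = (13)·(10) + (4)·(10) = 170
185·t² − 340·t + 100 = 0  ⇒  m = 170² − 185·100 = 10400
m = 10400 > 0,  v_rel·d = 170 > 0  ⇒  inside

inside=yes margin=10400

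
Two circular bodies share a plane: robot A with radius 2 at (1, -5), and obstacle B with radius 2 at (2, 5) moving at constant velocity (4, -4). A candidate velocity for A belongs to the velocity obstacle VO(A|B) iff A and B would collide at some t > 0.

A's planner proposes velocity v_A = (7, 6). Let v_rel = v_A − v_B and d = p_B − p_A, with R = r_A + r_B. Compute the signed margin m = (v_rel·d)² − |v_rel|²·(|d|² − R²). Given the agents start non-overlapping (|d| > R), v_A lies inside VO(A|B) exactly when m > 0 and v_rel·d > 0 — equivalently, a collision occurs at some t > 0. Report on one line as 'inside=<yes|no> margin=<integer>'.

d = (1, 10),  |d|² = 101;  R = 2+2 = 4,  c = 101−4² = 85
v_rel = (3, 10),  |v_rel|² = 109;  v_rel·d = (3)·(1) + (10)·(10) = 103
109·t² − 206·t + 85 = 0  ⇒  m = 103² − 109·85 = 1344
m = 1344 > 0,  v_rel·d = 103 > 0  ⇒  inside

inside=yes margin=1344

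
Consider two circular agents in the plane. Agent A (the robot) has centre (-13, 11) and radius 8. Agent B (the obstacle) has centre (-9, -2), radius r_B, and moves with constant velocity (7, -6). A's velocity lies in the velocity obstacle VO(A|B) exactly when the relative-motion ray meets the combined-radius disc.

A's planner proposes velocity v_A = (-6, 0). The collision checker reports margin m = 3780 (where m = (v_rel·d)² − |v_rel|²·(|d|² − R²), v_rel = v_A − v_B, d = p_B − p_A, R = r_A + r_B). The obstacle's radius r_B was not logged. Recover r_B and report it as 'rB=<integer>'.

m = 3780
d = (4, -13);  v_rel = (-13, 6),  |v_rel|² = 205
v_rel×d = (-13)·(-13) − (6)·(4) = 145
since m = R²·205 − 145²:  R² = (21025 + 3780) / 205 = 121
R = √121 = 11  ⇒  r_B = 11 − 8 = 3

rB=3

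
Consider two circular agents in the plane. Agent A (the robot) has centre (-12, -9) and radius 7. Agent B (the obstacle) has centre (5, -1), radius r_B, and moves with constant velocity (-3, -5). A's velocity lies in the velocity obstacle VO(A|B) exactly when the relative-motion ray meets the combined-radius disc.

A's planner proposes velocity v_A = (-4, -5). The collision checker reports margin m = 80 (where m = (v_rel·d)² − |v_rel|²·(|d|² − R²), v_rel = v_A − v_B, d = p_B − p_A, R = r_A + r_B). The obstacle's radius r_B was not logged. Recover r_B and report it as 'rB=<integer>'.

m = 80
d = (17, 8);  v_rel = (-1, 0),  |v_rel|² = 1
v_rel×d = (-1)·(8) − (0)·(17) = -8
since m = R²·1 − (-8)²:  R² = (64 + 80) / 1 = 144
R = √144 = 12  ⇒  r_B = 12 − 7 = 5

rB=5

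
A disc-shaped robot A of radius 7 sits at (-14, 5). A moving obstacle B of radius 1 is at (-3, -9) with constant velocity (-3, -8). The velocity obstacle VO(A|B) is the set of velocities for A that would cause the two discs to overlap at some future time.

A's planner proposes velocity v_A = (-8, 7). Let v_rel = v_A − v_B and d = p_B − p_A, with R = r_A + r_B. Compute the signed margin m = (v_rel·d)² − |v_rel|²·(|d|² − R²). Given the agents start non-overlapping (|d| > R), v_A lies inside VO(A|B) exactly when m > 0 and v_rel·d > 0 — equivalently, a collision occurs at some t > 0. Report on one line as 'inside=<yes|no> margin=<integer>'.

d = (11, -14),  |d|² = 317;  R = 7+1 = 8,  c = 317−8² = 253
v_rel = (-5, 15),  |v_rel|² = 250;  v_rel·d = (-5)·(11) + (15)·(-14) = -265
250·t² + 530·t + 253 = 0  ⇒  m = (-265)² − 250·253 = 6975
m = 6975 > 0,  v_rel·d = -265 < 0  ⇒  outside

inside=no margin=6975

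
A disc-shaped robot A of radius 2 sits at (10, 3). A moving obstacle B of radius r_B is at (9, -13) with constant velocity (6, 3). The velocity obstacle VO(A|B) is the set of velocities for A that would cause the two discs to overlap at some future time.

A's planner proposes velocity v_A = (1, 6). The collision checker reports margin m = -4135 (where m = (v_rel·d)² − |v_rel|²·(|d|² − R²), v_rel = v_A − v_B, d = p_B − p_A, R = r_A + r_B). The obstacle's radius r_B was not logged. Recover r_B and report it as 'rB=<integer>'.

m = -4135
d = (-1, -16);  v_rel = (-5, 3),  |v_rel|² = 34
v_rel×d = (-5)·(-16) − (3)·(-1) = 83
since m = R²·34 − 83²:  R² = (6889 + -4135) / 34 = 81
R = √81 = 9  ⇒  r_B = 9 − 2 = 7

rB=7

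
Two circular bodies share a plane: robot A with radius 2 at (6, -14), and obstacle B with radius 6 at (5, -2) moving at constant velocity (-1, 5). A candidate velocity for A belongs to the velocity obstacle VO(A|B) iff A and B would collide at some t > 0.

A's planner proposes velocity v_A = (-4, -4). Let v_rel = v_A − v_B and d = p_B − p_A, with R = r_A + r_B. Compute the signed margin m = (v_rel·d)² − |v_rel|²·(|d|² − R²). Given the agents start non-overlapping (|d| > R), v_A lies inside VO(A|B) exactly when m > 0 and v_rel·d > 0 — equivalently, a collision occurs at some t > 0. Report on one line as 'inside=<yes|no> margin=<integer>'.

d = (-1, 12),  |d|² = 145;  R = 2+6 = 8,  c = 145−8² = 81
v_rel = (-3, -9),  |v_rel|² = 90;  v_rel·d = (-3)·(-1) + (-9)·(12) = -105
90·t² + 210·t + 81 = 0  ⇒  m = (-105)² − 90·81 = 3735
m = 3735 > 0,  v_rel·d = -105 < 0  ⇒  outside

inside=no margin=3735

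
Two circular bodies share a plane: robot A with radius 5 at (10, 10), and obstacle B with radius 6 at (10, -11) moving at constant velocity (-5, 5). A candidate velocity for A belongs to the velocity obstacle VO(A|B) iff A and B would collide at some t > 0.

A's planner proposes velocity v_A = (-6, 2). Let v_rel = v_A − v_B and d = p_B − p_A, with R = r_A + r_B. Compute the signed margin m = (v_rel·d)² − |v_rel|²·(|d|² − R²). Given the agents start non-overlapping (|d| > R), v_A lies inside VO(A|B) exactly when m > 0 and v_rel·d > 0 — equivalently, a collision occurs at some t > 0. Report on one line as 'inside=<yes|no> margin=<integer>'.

d = (0, -21),  |d|² = 441;  R = 5+6 = 11,  c = 441−11² = 320
v_rel = (-1, -3),  |v_rel|² = 10;  v_rel·d = (-1)·(0) + (-3)·(-21) = 63
10·t² − 126·t + 320 = 0  ⇒  m = 63² − 10·320 = 769
m = 769 > 0,  v_rel·d = 63 > 0  ⇒  inside

inside=yes margin=769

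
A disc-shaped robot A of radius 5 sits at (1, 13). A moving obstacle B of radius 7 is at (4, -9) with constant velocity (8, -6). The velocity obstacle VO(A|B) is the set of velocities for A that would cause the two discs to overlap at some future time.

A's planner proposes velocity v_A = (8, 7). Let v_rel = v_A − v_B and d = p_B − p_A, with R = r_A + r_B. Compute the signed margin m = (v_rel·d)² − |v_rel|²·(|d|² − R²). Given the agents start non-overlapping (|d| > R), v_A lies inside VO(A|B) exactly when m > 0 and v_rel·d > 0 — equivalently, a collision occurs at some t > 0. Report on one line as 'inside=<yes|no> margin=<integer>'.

d = (3, -22),  |d|² = 493;  R = 5+7 = 12,  c = 493−12² = 349
v_rel = (0, 13),  |v_rel|² = 169;  v_rel·d = (0)·(3) + (13)·(-22) = -286
169·t² + 572·t + 349 = 0  ⇒  m = (-286)² − 169·349 = 22815
m = 22815 > 0,  v_rel·d = -286 < 0  ⇒  outside

inside=no margin=22815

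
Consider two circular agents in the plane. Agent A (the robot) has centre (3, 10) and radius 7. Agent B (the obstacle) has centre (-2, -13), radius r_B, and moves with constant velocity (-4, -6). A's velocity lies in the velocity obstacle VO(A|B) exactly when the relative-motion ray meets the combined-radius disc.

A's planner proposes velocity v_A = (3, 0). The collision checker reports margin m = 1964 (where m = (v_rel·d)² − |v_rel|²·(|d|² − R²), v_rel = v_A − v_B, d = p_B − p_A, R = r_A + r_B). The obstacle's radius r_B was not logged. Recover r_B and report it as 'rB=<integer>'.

m = 1964
d = (-5, -23);  v_rel = (7, 6),  |v_rel|² = 85
v_rel×d = (7)·(-23) − (6)·(-5) = -131
since m = R²·85 − (-131)²:  R² = (17161 + 1964) / 85 = 225
R = √225 = 15  ⇒  r_B = 15 − 7 = 8

rB=8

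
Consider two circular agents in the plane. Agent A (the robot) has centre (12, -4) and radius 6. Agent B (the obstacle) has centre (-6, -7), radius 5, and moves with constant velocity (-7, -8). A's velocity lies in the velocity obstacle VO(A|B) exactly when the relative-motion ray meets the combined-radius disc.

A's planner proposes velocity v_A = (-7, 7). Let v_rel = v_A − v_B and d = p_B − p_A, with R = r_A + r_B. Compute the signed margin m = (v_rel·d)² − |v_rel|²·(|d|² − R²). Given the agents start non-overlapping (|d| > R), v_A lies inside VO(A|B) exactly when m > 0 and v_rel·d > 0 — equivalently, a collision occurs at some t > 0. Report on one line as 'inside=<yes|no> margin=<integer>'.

d = (-18, -3),  |d|² = 333;  R = 6+5 = 11,  c = 333−11² = 212
v_rel = (0, 15),  |v_rel|² = 225;  v_rel·d = (0)·(-18) + (15)·(-3) = -45
225·t² + 90·t + 212 = 0  ⇒  m = (-45)² − 225·212 = -45675
m = -45675 < 0,  v_rel·d = -45 < 0  ⇒  outside

inside=no margin=-45675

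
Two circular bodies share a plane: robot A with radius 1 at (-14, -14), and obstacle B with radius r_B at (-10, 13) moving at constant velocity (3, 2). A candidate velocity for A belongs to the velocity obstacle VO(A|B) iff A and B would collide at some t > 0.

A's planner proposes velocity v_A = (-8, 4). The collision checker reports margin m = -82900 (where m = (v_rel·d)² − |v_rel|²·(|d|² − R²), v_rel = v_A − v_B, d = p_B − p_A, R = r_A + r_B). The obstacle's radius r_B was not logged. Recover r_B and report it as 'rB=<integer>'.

m = -82900
d = (4, 27);  v_rel = (-11, 2),  |v_rel|² = 125
v_rel×d = (-11)·(27) − (2)·(4) = -305
since m = R²·125 − (-305)²:  R² = (93025 + -82900) / 125 = 81
R = √81 = 9  ⇒  r_B = 9 − 1 = 8

rB=8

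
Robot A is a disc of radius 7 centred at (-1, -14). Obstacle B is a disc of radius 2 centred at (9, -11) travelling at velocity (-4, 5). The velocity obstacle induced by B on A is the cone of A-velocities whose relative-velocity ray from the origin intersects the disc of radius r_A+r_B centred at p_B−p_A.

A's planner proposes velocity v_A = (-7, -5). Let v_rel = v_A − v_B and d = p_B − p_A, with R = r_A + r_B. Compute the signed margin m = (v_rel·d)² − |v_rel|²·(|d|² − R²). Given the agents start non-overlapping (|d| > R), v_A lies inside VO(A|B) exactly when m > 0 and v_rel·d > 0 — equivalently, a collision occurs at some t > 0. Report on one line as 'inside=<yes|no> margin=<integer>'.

d = (10, 3),  |d|² = 109;  R = 7+2 = 9,  c = 109−9² = 28
v_rel = (-3, -10),  |v_rel|² = 109;  v_rel·d = (-3)·(10) + (-10)·(3) = -60
109·t² + 120·t + 28 = 0  ⇒  m = (-60)² − 109·28 = 548
m = 548 > 0,  v_rel·d = -60 < 0  ⇒  outside

inside=no margin=548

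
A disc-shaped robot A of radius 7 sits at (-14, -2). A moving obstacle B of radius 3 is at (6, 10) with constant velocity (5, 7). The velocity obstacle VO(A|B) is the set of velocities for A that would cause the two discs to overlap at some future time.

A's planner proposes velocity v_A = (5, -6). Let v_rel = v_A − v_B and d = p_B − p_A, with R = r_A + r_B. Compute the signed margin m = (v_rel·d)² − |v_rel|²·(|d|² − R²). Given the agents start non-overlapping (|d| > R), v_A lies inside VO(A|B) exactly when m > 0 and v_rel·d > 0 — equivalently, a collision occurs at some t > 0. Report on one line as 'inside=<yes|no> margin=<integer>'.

d = (20, 12),  |d|² = 544;  R = 7+3 = 10,  c = 544−10² = 444
v_rel = (0, -13),  |v_rel|² = 169;  v_rel·d = (0)·(20) + (-13)·(12) = -156
169·t² + 312·t + 444 = 0  ⇒  m = (-156)² − 169·444 = -50700
m = -50700 < 0,  v_rel·d = -156 < 0  ⇒  outside

inside=no margin=-50700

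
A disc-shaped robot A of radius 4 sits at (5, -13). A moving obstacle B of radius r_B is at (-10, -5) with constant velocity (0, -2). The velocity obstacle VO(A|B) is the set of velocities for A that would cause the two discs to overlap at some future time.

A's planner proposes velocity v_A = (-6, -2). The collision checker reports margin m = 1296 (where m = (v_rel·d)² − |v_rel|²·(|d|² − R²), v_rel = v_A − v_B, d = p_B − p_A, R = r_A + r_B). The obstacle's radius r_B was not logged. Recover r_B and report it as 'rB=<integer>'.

m = 1296
d = (-15, 8);  v_rel = (-6, 0),  |v_rel|² = 36
v_rel×d = (-6)·(8) − (0)·(-15) = -48
since m = R²·36 − (-48)²:  R² = (2304 + 1296) / 36 = 100
R = √100 = 10  ⇒  r_B = 10 − 4 = 6

rB=6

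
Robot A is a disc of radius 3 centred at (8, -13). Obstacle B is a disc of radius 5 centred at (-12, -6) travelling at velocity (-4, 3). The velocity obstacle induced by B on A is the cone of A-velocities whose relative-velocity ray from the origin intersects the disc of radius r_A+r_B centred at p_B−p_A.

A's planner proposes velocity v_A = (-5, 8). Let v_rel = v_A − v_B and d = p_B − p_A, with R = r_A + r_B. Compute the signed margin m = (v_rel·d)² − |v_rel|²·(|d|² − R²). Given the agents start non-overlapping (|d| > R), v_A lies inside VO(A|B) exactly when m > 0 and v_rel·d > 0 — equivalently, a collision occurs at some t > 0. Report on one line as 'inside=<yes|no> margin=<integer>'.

d = (-20, 7),  |d|² = 449;  R = 3+5 = 8,  c = 449−8² = 385
v_rel = (-1, 5),  |v_rel|² = 26;  v_rel·d = (-1)·(-20) + (5)·(7) = 55
26·t² − 110·t + 385 = 0  ⇒  m = 55² − 26·385 = -6985
m = -6985 < 0,  v_rel·d = 55 > 0  ⇒  outside

inside=no margin=-6985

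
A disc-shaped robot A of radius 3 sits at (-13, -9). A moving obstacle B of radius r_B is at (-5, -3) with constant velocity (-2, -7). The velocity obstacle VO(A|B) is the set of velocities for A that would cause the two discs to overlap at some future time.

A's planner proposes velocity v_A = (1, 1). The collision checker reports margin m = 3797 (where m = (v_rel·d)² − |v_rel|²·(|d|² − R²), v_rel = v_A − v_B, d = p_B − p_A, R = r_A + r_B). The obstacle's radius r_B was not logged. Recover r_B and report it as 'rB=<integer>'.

m = 3797
d = (8, 6);  v_rel = (3, 8),  |v_rel|² = 73
v_rel×d = (3)·(6) − (8)·(8) = -46
since m = R²·73 − (-46)²:  R² = (2116 + 3797) / 73 = 81
R = √81 = 9  ⇒  r_B = 9 − 3 = 6

rB=6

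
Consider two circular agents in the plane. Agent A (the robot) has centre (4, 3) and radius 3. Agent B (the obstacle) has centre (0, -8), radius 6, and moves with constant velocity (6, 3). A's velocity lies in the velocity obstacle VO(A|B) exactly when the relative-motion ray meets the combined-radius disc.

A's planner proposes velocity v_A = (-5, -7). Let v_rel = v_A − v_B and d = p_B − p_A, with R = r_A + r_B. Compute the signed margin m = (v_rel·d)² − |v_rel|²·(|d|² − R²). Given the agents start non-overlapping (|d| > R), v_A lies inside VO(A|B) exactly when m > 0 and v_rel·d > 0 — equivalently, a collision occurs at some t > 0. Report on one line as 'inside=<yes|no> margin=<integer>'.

d = (-4, -11),  |d|² = 137;  R = 3+6 = 9,  c = 137−9² = 56
v_rel = (-11, -10),  |v_rel|² = 221;  v_rel·d = (-11)·(-4) + (-10)·(-11) = 154
221·t² − 308·t + 56 = 0  ⇒  m = 154² − 221·56 = 11340
m = 11340 > 0,  v_rel·d = 154 > 0  ⇒  inside

inside=yes margin=11340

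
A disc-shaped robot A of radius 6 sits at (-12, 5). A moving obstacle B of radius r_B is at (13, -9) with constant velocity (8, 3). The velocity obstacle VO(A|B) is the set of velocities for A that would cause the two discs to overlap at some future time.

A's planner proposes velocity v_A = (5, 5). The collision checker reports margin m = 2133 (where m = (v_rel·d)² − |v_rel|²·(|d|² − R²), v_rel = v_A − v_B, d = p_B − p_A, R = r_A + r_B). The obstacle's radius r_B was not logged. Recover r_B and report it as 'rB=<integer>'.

m = 2133
d = (25, -14);  v_rel = (-3, 2),  |v_rel|² = 13
v_rel×d = (-3)·(-14) − (2)·(25) = -8
since m = R²·13 − (-8)²:  R² = (64 + 2133) / 13 = 169
R = √169 = 13  ⇒  r_B = 13 − 6 = 7

rB=7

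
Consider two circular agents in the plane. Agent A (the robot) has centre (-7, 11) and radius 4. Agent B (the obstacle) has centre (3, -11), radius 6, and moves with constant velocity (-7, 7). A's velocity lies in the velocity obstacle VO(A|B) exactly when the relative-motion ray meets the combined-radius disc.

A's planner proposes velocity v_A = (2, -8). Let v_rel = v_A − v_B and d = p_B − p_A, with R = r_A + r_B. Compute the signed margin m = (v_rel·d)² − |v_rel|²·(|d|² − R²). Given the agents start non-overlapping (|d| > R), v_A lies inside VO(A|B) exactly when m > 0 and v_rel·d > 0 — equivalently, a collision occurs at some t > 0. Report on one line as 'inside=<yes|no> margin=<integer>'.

d = (10, -22),  |d|² = 584;  R = 4+6 = 10,  c = 584−10² = 484
v_rel = (9, -15),  |v_rel|² = 306;  v_rel·d = (9)·(10) + (-15)·(-22) = 420
306·t² − 840·t + 484 = 0  ⇒  m = 420² − 306·484 = 28296
m = 28296 > 0,  v_rel·d = 420 > 0  ⇒  inside

inside=yes margin=28296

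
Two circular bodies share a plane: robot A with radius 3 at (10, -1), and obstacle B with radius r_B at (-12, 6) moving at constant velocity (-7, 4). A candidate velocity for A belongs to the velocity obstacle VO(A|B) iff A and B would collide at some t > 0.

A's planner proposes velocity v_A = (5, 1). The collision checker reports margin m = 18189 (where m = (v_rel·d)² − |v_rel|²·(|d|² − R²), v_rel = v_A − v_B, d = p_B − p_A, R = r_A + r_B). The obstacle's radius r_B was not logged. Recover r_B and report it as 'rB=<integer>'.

m = 18189
d = (-22, 7);  v_rel = (12, -3),  |v_rel|² = 153
v_rel×d = (12)·(7) − (-3)·(-22) = 18
since m = R²·153 − 18²:  R² = (324 + 18189) / 153 = 121
R = √121 = 11  ⇒  r_B = 11 − 3 = 8

rB=8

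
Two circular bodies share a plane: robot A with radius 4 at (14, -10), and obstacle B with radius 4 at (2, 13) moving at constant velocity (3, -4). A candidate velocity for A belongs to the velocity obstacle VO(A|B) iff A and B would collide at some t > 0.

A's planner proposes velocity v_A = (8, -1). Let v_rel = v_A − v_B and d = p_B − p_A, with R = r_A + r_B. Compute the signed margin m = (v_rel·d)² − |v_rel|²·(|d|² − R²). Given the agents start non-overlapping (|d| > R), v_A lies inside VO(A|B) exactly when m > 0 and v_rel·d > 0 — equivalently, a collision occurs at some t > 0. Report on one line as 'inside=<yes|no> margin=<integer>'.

d = (-12, 23),  |d|² = 673;  R = 4+4 = 8,  c = 673−8² = 609
v_rel = (5, 3),  |v_rel|² = 34;  v_rel·d = (5)·(-12) + (3)·(23) = 9
34·t² − 18·t + 609 = 0  ⇒  m = 9² − 34·609 = -20625
m = -20625 < 0,  v_rel·d = 9 > 0  ⇒  outside

inside=no margin=-20625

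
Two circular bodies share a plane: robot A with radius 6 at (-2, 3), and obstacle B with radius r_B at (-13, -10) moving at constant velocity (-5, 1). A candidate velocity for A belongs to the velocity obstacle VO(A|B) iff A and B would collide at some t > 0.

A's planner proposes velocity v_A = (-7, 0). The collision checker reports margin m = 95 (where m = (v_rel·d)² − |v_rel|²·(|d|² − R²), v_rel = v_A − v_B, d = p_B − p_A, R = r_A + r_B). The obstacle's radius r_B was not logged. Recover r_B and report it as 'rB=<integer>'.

m = 95
d = (-11, -13);  v_rel = (-2, -1),  |v_rel|² = 5
v_rel×d = (-2)·(-13) − (-1)·(-11) = 15
since m = R²·5 − 15²:  R² = (225 + 95) / 5 = 64
R = √64 = 8  ⇒  r_B = 8 − 6 = 2

rB=2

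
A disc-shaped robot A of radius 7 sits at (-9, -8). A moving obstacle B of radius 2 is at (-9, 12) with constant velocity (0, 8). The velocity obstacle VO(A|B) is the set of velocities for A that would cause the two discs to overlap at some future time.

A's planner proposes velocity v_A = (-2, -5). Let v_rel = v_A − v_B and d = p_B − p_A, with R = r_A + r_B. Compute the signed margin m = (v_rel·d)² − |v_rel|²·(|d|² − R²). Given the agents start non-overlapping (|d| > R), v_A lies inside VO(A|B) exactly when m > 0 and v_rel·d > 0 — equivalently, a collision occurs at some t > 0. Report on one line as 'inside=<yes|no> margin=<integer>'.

d = (0, 20),  |d|² = 400;  R = 7+2 = 9,  c = 400−9² = 319
v_rel = (-2, -13),  |v_rel|² = 173;  v_rel·d = (-2)·(0) + (-13)·(20) = -260
173·t² + 520·t + 319 = 0  ⇒  m = (-260)² − 173·319 = 12413
m = 12413 > 0,  v_rel·d = -260 < 0  ⇒  outside

inside=no margin=12413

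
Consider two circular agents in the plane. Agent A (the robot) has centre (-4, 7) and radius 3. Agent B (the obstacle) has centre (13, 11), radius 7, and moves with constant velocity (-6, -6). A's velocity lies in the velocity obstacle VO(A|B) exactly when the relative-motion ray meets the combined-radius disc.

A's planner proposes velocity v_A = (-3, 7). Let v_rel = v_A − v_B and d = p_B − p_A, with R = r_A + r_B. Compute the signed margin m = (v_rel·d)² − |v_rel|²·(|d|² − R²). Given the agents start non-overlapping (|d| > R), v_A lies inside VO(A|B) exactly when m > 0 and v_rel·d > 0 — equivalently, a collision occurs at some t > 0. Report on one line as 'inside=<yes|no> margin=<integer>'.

d = (17, 4),  |d|² = 305;  R = 3+7 = 10,  c = 305−10² = 205
v_rel = (3, 13),  |v_rel|² = 178;  v_rel·d = (3)·(17) + (13)·(4) = 103
178·t² − 206·t + 205 = 0  ⇒  m = 103² − 178·205 = -25881
m = -25881 < 0,  v_rel·d = 103 > 0  ⇒  outside

inside=no margin=-25881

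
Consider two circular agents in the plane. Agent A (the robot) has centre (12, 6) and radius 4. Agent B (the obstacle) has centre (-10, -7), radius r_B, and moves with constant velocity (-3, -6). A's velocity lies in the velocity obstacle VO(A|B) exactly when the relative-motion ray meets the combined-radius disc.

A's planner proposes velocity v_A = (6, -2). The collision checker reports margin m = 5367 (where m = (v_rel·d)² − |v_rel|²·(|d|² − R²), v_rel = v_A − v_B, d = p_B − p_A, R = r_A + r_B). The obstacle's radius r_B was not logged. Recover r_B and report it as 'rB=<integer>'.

m = 5367
d = (-22, -13);  v_rel = (9, 4),  |v_rel|² = 97
v_rel×d = (9)·(-13) − (4)·(-22) = -29
since m = R²·97 − (-29)²:  R² = (841 + 5367) / 97 = 64
R = √64 = 8  ⇒  r_B = 8 − 4 = 4

rB=4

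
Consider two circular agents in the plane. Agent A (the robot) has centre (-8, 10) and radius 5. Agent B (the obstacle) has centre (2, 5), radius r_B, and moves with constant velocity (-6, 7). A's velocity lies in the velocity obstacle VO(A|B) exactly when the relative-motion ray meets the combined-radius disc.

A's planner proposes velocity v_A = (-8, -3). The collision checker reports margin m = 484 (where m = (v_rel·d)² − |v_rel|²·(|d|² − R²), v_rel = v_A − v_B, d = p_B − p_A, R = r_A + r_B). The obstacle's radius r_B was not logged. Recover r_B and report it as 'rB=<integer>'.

m = 484
d = (10, -5);  v_rel = (-2, -10),  |v_rel|² = 104
v_rel×d = (-2)·(-5) − (-10)·(10) = 110
since m = R²·104 − 110²:  R² = (12100 + 484) / 104 = 121
R = √121 = 11  ⇒  r_B = 11 − 5 = 6

rB=6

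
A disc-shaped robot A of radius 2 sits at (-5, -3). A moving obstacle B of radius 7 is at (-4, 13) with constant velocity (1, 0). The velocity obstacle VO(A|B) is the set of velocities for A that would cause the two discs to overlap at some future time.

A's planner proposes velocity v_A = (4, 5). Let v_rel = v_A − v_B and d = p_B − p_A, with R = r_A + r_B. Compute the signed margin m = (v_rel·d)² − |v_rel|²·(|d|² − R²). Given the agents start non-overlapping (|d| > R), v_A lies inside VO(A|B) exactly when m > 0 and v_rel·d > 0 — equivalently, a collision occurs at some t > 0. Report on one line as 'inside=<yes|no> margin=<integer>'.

d = (1, 16),  |d|² = 257;  R = 2+7 = 9,  c = 257−9² = 176
v_rel = (3, 5),  |v_rel|² = 34;  v_rel·d = (3)·(1) + (5)·(16) = 83
34·t² − 166·t + 176 = 0  ⇒  m = 83² − 34·176 = 905
m = 905 > 0,  v_rel·d = 83 > 0  ⇒  inside

inside=yes margin=905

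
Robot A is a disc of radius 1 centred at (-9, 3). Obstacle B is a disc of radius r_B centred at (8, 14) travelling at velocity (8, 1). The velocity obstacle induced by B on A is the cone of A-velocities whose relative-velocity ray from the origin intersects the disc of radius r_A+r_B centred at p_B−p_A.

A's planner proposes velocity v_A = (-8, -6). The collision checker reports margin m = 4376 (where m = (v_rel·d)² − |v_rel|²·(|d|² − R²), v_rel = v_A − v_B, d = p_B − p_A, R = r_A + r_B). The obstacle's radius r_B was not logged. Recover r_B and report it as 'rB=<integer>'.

m = 4376
d = (17, 11);  v_rel = (-16, -7),  |v_rel|² = 305
v_rel×d = (-16)·(11) − (-7)·(17) = -57
since m = R²·305 − (-57)²:  R² = (3249 + 4376) / 305 = 25
R = √25 = 5  ⇒  r_B = 5 − 1 = 4

rB=4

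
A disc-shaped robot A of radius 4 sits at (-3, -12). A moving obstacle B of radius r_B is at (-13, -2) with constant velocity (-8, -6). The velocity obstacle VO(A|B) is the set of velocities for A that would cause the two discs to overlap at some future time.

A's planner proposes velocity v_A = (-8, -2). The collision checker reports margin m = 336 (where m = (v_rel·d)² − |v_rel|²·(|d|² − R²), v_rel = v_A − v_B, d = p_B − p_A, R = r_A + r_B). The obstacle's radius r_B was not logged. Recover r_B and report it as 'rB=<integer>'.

m = 336
d = (-10, 10);  v_rel = (0, 4),  |v_rel|² = 16
v_rel×d = (0)·(10) − (4)·(-10) = 40
since m = R²·16 − 40²:  R² = (1600 + 336) / 16 = 121
R = √121 = 11  ⇒  r_B = 11 − 4 = 7

rB=7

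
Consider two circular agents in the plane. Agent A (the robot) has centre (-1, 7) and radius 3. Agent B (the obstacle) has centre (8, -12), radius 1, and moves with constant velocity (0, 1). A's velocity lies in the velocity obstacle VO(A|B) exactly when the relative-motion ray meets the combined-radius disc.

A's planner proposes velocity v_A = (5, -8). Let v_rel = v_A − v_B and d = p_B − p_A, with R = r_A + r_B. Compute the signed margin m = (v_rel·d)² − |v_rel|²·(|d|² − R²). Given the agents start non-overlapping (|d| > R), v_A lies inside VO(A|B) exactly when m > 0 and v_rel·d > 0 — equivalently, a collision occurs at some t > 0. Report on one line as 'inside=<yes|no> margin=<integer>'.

d = (9, -19),  |d|² = 442;  R = 3+1 = 4,  c = 442−4² = 426
v_rel = (5, -9),  |v_rel|² = 106;  v_rel·d = (5)·(9) + (-9)·(-19) = 216
106·t² − 432·t + 426 = 0  ⇒  m = 216² − 106·426 = 1500
m = 1500 > 0,  v_rel·d = 216 > 0  ⇒  inside

inside=yes margin=1500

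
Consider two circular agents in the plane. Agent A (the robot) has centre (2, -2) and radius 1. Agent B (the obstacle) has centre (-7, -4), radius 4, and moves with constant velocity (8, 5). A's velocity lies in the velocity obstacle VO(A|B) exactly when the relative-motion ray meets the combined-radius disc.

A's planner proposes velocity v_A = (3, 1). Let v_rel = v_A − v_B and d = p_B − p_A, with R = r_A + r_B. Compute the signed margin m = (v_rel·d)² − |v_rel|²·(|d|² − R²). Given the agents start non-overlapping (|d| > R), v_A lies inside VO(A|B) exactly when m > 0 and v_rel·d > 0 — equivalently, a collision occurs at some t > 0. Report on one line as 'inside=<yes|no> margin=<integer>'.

d = (-9, -2),  |d|² = 85;  R = 1+4 = 5,  c = 85−5² = 60
v_rel = (-5, -4),  |v_rel|² = 41;  v_rel·d = (-5)·(-9) + (-4)·(-2) = 53
41·t² − 106·t + 60 = 0  ⇒  m = 53² − 41·60 = 349
m = 349 > 0,  v_rel·d = 53 > 0  ⇒  inside

inside=yes margin=349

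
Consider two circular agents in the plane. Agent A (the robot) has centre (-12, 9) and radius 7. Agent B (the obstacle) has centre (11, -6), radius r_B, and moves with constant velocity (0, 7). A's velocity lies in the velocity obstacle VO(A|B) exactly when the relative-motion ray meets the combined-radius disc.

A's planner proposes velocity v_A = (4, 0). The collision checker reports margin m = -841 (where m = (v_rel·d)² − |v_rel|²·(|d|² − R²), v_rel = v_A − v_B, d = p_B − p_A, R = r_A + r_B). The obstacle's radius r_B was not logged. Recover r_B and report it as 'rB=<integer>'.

m = -841
d = (23, -15);  v_rel = (4, -7),  |v_rel|² = 65
v_rel×d = (4)·(-15) − (-7)·(23) = 101
since m = R²·65 − 101²:  R² = (10201 + -841) / 65 = 144
R = √144 = 12  ⇒  r_B = 12 − 7 = 5

rB=5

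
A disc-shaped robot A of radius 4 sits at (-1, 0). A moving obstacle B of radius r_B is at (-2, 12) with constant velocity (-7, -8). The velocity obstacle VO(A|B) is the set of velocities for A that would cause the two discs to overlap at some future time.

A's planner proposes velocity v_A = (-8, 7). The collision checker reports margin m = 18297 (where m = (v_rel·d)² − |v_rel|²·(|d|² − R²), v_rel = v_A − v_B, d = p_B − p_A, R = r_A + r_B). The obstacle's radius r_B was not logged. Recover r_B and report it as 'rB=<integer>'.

m = 18297
d = (-1, 12);  v_rel = (-1, 15),  |v_rel|² = 226
v_rel×d = (-1)·(12) − (15)·(-1) = 3
since m = R²·226 − 3²:  R² = (9 + 18297) / 226 = 81
R = √81 = 9  ⇒  r_B = 9 − 4 = 5

rB=5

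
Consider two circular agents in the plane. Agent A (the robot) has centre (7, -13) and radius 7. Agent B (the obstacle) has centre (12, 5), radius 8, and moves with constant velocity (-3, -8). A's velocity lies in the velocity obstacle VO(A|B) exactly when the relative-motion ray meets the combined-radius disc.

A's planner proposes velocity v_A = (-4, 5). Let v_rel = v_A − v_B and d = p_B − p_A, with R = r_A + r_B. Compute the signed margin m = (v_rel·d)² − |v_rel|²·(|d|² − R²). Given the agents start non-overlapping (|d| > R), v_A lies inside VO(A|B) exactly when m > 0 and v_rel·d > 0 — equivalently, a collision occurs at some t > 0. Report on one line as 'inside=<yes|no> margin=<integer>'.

d = (5, 18),  |d|² = 349;  R = 7+8 = 15,  c = 349−15² = 124
v_rel = (-1, 13),  |v_rel|² = 170;  v_rel·d = (-1)·(5) + (13)·(18) = 229
170·t² − 458·t + 124 = 0  ⇒  m = 229² − 170·124 = 31361
m = 31361 > 0,  v_rel·d = 229 > 0  ⇒  inside

inside=yes margin=31361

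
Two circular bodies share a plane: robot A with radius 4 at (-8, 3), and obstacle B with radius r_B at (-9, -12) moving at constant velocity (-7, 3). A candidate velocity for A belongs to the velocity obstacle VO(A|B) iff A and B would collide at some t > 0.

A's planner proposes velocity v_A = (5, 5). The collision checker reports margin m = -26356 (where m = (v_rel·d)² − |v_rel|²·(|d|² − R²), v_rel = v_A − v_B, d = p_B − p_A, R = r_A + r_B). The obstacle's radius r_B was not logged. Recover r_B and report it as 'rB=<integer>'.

m = -26356
d = (-1, -15);  v_rel = (12, 2),  |v_rel|² = 148
v_rel×d = (12)·(-15) − (2)·(-1) = -178
since m = R²·148 − (-178)²:  R² = (31684 + -26356) / 148 = 36
R = √36 = 6  ⇒  r_B = 6 − 4 = 2

rB=2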